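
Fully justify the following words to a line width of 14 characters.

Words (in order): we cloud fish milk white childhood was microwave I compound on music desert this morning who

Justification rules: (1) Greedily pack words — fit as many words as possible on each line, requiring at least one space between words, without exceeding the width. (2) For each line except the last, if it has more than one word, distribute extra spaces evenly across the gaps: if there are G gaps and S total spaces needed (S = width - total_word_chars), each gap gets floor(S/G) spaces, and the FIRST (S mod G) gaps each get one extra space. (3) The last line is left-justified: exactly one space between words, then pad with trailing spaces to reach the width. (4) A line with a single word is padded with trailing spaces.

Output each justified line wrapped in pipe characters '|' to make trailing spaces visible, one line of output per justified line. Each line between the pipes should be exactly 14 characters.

Line 1: ['we', 'cloud', 'fish'] (min_width=13, slack=1)
Line 2: ['milk', 'white'] (min_width=10, slack=4)
Line 3: ['childhood', 'was'] (min_width=13, slack=1)
Line 4: ['microwave', 'I'] (min_width=11, slack=3)
Line 5: ['compound', 'on'] (min_width=11, slack=3)
Line 6: ['music', 'desert'] (min_width=12, slack=2)
Line 7: ['this', 'morning'] (min_width=12, slack=2)
Line 8: ['who'] (min_width=3, slack=11)

Answer: |we  cloud fish|
|milk     white|
|childhood  was|
|microwave    I|
|compound    on|
|music   desert|
|this   morning|
|who           |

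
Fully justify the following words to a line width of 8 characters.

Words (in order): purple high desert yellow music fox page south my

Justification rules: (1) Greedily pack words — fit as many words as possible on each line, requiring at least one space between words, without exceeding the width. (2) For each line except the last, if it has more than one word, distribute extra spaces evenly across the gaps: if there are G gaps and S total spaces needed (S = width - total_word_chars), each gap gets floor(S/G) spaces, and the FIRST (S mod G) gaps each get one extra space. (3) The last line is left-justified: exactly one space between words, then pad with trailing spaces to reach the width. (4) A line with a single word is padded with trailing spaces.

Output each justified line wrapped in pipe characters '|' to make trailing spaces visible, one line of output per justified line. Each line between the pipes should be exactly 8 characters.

Line 1: ['purple'] (min_width=6, slack=2)
Line 2: ['high'] (min_width=4, slack=4)
Line 3: ['desert'] (min_width=6, slack=2)
Line 4: ['yellow'] (min_width=6, slack=2)
Line 5: ['music'] (min_width=5, slack=3)
Line 6: ['fox', 'page'] (min_width=8, slack=0)
Line 7: ['south', 'my'] (min_width=8, slack=0)

Answer: |purple  |
|high    |
|desert  |
|yellow  |
|music   |
|fox page|
|south my|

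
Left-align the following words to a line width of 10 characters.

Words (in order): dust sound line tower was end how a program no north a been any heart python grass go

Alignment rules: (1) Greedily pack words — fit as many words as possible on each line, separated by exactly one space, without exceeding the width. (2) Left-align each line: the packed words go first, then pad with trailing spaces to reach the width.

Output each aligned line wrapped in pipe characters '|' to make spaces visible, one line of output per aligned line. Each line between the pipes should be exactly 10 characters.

Answer: |dust sound|
|line tower|
|was end   |
|how a     |
|program no|
|north a   |
|been any  |
|heart     |
|python    |
|grass go  |

Derivation:
Line 1: ['dust', 'sound'] (min_width=10, slack=0)
Line 2: ['line', 'tower'] (min_width=10, slack=0)
Line 3: ['was', 'end'] (min_width=7, slack=3)
Line 4: ['how', 'a'] (min_width=5, slack=5)
Line 5: ['program', 'no'] (min_width=10, slack=0)
Line 6: ['north', 'a'] (min_width=7, slack=3)
Line 7: ['been', 'any'] (min_width=8, slack=2)
Line 8: ['heart'] (min_width=5, slack=5)
Line 9: ['python'] (min_width=6, slack=4)
Line 10: ['grass', 'go'] (min_width=8, slack=2)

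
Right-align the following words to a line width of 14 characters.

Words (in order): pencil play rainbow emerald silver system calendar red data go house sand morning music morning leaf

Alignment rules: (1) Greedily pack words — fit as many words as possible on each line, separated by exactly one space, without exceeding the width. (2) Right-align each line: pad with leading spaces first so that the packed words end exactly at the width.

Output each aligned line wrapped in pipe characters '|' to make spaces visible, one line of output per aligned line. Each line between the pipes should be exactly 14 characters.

Answer: |   pencil play|
|       rainbow|
|emerald silver|
|        system|
|  calendar red|
| data go house|
|  sand morning|
| music morning|
|          leaf|

Derivation:
Line 1: ['pencil', 'play'] (min_width=11, slack=3)
Line 2: ['rainbow'] (min_width=7, slack=7)
Line 3: ['emerald', 'silver'] (min_width=14, slack=0)
Line 4: ['system'] (min_width=6, slack=8)
Line 5: ['calendar', 'red'] (min_width=12, slack=2)
Line 6: ['data', 'go', 'house'] (min_width=13, slack=1)
Line 7: ['sand', 'morning'] (min_width=12, slack=2)
Line 8: ['music', 'morning'] (min_width=13, slack=1)
Line 9: ['leaf'] (min_width=4, slack=10)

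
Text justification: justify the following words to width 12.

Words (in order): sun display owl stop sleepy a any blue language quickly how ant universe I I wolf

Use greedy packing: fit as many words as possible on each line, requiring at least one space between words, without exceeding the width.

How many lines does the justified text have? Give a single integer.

Line 1: ['sun', 'display'] (min_width=11, slack=1)
Line 2: ['owl', 'stop'] (min_width=8, slack=4)
Line 3: ['sleepy', 'a', 'any'] (min_width=12, slack=0)
Line 4: ['blue'] (min_width=4, slack=8)
Line 5: ['language'] (min_width=8, slack=4)
Line 6: ['quickly', 'how'] (min_width=11, slack=1)
Line 7: ['ant', 'universe'] (min_width=12, slack=0)
Line 8: ['I', 'I', 'wolf'] (min_width=8, slack=4)
Total lines: 8

Answer: 8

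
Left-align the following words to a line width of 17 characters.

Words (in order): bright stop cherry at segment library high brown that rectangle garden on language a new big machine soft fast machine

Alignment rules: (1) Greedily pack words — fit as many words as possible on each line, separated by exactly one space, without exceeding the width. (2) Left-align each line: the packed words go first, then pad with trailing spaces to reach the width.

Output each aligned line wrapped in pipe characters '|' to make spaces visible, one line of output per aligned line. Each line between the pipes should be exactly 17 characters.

Line 1: ['bright', 'stop'] (min_width=11, slack=6)
Line 2: ['cherry', 'at', 'segment'] (min_width=17, slack=0)
Line 3: ['library', 'high'] (min_width=12, slack=5)
Line 4: ['brown', 'that'] (min_width=10, slack=7)
Line 5: ['rectangle', 'garden'] (min_width=16, slack=1)
Line 6: ['on', 'language', 'a', 'new'] (min_width=17, slack=0)
Line 7: ['big', 'machine', 'soft'] (min_width=16, slack=1)
Line 8: ['fast', 'machine'] (min_width=12, slack=5)

Answer: |bright stop      |
|cherry at segment|
|library high     |
|brown that       |
|rectangle garden |
|on language a new|
|big machine soft |
|fast machine     |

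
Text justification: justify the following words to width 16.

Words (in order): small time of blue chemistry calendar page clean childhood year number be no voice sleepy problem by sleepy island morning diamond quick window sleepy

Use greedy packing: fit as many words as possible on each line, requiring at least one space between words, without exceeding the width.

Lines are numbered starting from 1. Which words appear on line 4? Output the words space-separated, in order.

Answer: clean childhood

Derivation:
Line 1: ['small', 'time', 'of'] (min_width=13, slack=3)
Line 2: ['blue', 'chemistry'] (min_width=14, slack=2)
Line 3: ['calendar', 'page'] (min_width=13, slack=3)
Line 4: ['clean', 'childhood'] (min_width=15, slack=1)
Line 5: ['year', 'number', 'be'] (min_width=14, slack=2)
Line 6: ['no', 'voice', 'sleepy'] (min_width=15, slack=1)
Line 7: ['problem', 'by'] (min_width=10, slack=6)
Line 8: ['sleepy', 'island'] (min_width=13, slack=3)
Line 9: ['morning', 'diamond'] (min_width=15, slack=1)
Line 10: ['quick', 'window'] (min_width=12, slack=4)
Line 11: ['sleepy'] (min_width=6, slack=10)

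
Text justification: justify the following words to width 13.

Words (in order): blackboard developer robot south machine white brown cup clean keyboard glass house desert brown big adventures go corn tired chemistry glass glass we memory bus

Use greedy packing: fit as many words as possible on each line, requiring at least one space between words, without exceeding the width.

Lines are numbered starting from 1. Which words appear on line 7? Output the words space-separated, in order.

Answer: keyboard

Derivation:
Line 1: ['blackboard'] (min_width=10, slack=3)
Line 2: ['developer'] (min_width=9, slack=4)
Line 3: ['robot', 'south'] (min_width=11, slack=2)
Line 4: ['machine', 'white'] (min_width=13, slack=0)
Line 5: ['brown', 'cup'] (min_width=9, slack=4)
Line 6: ['clean'] (min_width=5, slack=8)
Line 7: ['keyboard'] (min_width=8, slack=5)
Line 8: ['glass', 'house'] (min_width=11, slack=2)
Line 9: ['desert', 'brown'] (min_width=12, slack=1)
Line 10: ['big'] (min_width=3, slack=10)
Line 11: ['adventures', 'go'] (min_width=13, slack=0)
Line 12: ['corn', 'tired'] (min_width=10, slack=3)
Line 13: ['chemistry'] (min_width=9, slack=4)
Line 14: ['glass', 'glass'] (min_width=11, slack=2)
Line 15: ['we', 'memory', 'bus'] (min_width=13, slack=0)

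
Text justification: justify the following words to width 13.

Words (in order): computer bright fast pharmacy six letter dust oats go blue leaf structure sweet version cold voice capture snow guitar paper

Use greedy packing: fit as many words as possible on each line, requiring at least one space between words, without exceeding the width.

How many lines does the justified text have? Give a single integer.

Answer: 11

Derivation:
Line 1: ['computer'] (min_width=8, slack=5)
Line 2: ['bright', 'fast'] (min_width=11, slack=2)
Line 3: ['pharmacy', 'six'] (min_width=12, slack=1)
Line 4: ['letter', 'dust'] (min_width=11, slack=2)
Line 5: ['oats', 'go', 'blue'] (min_width=12, slack=1)
Line 6: ['leaf'] (min_width=4, slack=9)
Line 7: ['structure'] (min_width=9, slack=4)
Line 8: ['sweet', 'version'] (min_width=13, slack=0)
Line 9: ['cold', 'voice'] (min_width=10, slack=3)
Line 10: ['capture', 'snow'] (min_width=12, slack=1)
Line 11: ['guitar', 'paper'] (min_width=12, slack=1)
Total lines: 11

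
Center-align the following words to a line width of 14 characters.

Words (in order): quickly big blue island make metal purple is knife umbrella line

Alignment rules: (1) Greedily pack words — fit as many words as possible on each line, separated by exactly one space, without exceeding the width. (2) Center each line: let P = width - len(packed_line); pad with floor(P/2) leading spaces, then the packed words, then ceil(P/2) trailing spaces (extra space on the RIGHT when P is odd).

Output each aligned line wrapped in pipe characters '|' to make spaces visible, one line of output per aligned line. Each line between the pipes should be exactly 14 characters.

Line 1: ['quickly', 'big'] (min_width=11, slack=3)
Line 2: ['blue', 'island'] (min_width=11, slack=3)
Line 3: ['make', 'metal'] (min_width=10, slack=4)
Line 4: ['purple', 'is'] (min_width=9, slack=5)
Line 5: ['knife', 'umbrella'] (min_width=14, slack=0)
Line 6: ['line'] (min_width=4, slack=10)

Answer: | quickly big  |
| blue island  |
|  make metal  |
|  purple is   |
|knife umbrella|
|     line     |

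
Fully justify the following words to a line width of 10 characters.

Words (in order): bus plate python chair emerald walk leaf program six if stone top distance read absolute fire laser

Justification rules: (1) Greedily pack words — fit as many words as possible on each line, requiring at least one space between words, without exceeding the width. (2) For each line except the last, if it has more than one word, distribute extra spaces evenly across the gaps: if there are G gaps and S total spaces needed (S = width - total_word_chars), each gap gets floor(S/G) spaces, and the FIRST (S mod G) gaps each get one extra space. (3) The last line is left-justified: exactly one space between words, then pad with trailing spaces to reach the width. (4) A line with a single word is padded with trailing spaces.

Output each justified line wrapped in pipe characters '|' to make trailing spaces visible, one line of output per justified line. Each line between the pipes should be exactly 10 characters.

Answer: |bus  plate|
|python    |
|chair     |
|emerald   |
|walk  leaf|
|program   |
|six     if|
|stone  top|
|distance  |
|read      |
|absolute  |
|fire laser|

Derivation:
Line 1: ['bus', 'plate'] (min_width=9, slack=1)
Line 2: ['python'] (min_width=6, slack=4)
Line 3: ['chair'] (min_width=5, slack=5)
Line 4: ['emerald'] (min_width=7, slack=3)
Line 5: ['walk', 'leaf'] (min_width=9, slack=1)
Line 6: ['program'] (min_width=7, slack=3)
Line 7: ['six', 'if'] (min_width=6, slack=4)
Line 8: ['stone', 'top'] (min_width=9, slack=1)
Line 9: ['distance'] (min_width=8, slack=2)
Line 10: ['read'] (min_width=4, slack=6)
Line 11: ['absolute'] (min_width=8, slack=2)
Line 12: ['fire', 'laser'] (min_width=10, slack=0)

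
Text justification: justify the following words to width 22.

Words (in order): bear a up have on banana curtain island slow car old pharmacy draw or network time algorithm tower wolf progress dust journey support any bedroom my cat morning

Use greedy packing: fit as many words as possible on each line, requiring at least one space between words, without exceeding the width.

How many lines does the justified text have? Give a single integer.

Line 1: ['bear', 'a', 'up', 'have', 'on'] (min_width=17, slack=5)
Line 2: ['banana', 'curtain', 'island'] (min_width=21, slack=1)
Line 3: ['slow', 'car', 'old', 'pharmacy'] (min_width=21, slack=1)
Line 4: ['draw', 'or', 'network', 'time'] (min_width=20, slack=2)
Line 5: ['algorithm', 'tower', 'wolf'] (min_width=20, slack=2)
Line 6: ['progress', 'dust', 'journey'] (min_width=21, slack=1)
Line 7: ['support', 'any', 'bedroom', 'my'] (min_width=22, slack=0)
Line 8: ['cat', 'morning'] (min_width=11, slack=11)
Total lines: 8

Answer: 8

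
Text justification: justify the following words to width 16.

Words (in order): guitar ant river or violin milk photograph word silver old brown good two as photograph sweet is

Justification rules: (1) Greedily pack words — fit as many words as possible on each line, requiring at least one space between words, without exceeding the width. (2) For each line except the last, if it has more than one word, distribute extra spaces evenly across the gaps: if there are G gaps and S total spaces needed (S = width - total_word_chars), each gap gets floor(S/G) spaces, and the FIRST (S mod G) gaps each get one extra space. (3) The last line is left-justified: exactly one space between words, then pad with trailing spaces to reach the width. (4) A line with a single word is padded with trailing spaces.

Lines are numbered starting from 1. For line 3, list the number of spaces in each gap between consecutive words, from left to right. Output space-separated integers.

Line 1: ['guitar', 'ant', 'river'] (min_width=16, slack=0)
Line 2: ['or', 'violin', 'milk'] (min_width=14, slack=2)
Line 3: ['photograph', 'word'] (min_width=15, slack=1)
Line 4: ['silver', 'old', 'brown'] (min_width=16, slack=0)
Line 5: ['good', 'two', 'as'] (min_width=11, slack=5)
Line 6: ['photograph', 'sweet'] (min_width=16, slack=0)
Line 7: ['is'] (min_width=2, slack=14)

Answer: 2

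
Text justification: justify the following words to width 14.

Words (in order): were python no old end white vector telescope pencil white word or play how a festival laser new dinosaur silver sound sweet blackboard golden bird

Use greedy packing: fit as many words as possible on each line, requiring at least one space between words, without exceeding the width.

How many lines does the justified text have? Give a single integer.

Line 1: ['were', 'python', 'no'] (min_width=14, slack=0)
Line 2: ['old', 'end', 'white'] (min_width=13, slack=1)
Line 3: ['vector'] (min_width=6, slack=8)
Line 4: ['telescope'] (min_width=9, slack=5)
Line 5: ['pencil', 'white'] (min_width=12, slack=2)
Line 6: ['word', 'or', 'play'] (min_width=12, slack=2)
Line 7: ['how', 'a', 'festival'] (min_width=14, slack=0)
Line 8: ['laser', 'new'] (min_width=9, slack=5)
Line 9: ['dinosaur'] (min_width=8, slack=6)
Line 10: ['silver', 'sound'] (min_width=12, slack=2)
Line 11: ['sweet'] (min_width=5, slack=9)
Line 12: ['blackboard'] (min_width=10, slack=4)
Line 13: ['golden', 'bird'] (min_width=11, slack=3)
Total lines: 13

Answer: 13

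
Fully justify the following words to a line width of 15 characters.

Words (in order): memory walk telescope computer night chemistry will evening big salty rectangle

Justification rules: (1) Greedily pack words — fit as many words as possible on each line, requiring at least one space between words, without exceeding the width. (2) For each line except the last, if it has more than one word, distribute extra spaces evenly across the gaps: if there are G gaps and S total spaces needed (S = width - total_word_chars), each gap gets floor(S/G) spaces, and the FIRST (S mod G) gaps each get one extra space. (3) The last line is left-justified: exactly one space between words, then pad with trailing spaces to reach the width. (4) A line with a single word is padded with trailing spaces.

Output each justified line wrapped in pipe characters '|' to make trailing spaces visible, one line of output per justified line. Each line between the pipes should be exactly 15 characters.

Answer: |memory     walk|
|telescope      |
|computer  night|
|chemistry  will|
|evening     big|
|salty rectangle|

Derivation:
Line 1: ['memory', 'walk'] (min_width=11, slack=4)
Line 2: ['telescope'] (min_width=9, slack=6)
Line 3: ['computer', 'night'] (min_width=14, slack=1)
Line 4: ['chemistry', 'will'] (min_width=14, slack=1)
Line 5: ['evening', 'big'] (min_width=11, slack=4)
Line 6: ['salty', 'rectangle'] (min_width=15, slack=0)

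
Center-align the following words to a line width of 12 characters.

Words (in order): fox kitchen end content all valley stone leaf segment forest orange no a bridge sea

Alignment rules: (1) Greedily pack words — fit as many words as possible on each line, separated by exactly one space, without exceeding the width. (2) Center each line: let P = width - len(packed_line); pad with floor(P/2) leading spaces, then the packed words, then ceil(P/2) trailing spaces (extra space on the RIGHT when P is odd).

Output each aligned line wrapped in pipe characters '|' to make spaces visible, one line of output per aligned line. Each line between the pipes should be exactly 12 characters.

Answer: |fox kitchen |
|end content |
| all valley |
| stone leaf |
|  segment   |
|   forest   |
|orange no a |
| bridge sea |

Derivation:
Line 1: ['fox', 'kitchen'] (min_width=11, slack=1)
Line 2: ['end', 'content'] (min_width=11, slack=1)
Line 3: ['all', 'valley'] (min_width=10, slack=2)
Line 4: ['stone', 'leaf'] (min_width=10, slack=2)
Line 5: ['segment'] (min_width=7, slack=5)
Line 6: ['forest'] (min_width=6, slack=6)
Line 7: ['orange', 'no', 'a'] (min_width=11, slack=1)
Line 8: ['bridge', 'sea'] (min_width=10, slack=2)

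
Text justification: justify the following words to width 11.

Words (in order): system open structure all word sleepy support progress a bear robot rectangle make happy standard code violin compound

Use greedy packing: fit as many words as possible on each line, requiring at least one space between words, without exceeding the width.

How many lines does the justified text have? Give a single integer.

Answer: 12

Derivation:
Line 1: ['system', 'open'] (min_width=11, slack=0)
Line 2: ['structure'] (min_width=9, slack=2)
Line 3: ['all', 'word'] (min_width=8, slack=3)
Line 4: ['sleepy'] (min_width=6, slack=5)
Line 5: ['support'] (min_width=7, slack=4)
Line 6: ['progress', 'a'] (min_width=10, slack=1)
Line 7: ['bear', 'robot'] (min_width=10, slack=1)
Line 8: ['rectangle'] (min_width=9, slack=2)
Line 9: ['make', 'happy'] (min_width=10, slack=1)
Line 10: ['standard'] (min_width=8, slack=3)
Line 11: ['code', 'violin'] (min_width=11, slack=0)
Line 12: ['compound'] (min_width=8, slack=3)
Total lines: 12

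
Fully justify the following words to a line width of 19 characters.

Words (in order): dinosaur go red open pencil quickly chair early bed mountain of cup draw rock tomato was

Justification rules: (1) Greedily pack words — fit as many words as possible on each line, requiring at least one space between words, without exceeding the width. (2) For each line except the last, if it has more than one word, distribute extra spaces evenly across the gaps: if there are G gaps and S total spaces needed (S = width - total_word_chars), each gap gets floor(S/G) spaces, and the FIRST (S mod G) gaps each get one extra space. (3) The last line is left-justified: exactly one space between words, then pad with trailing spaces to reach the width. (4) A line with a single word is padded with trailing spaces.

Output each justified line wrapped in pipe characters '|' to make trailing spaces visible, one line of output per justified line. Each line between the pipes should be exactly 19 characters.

Line 1: ['dinosaur', 'go', 'red'] (min_width=15, slack=4)
Line 2: ['open', 'pencil', 'quickly'] (min_width=19, slack=0)
Line 3: ['chair', 'early', 'bed'] (min_width=15, slack=4)
Line 4: ['mountain', 'of', 'cup'] (min_width=15, slack=4)
Line 5: ['draw', 'rock', 'tomato'] (min_width=16, slack=3)
Line 6: ['was'] (min_width=3, slack=16)

Answer: |dinosaur   go   red|
|open pencil quickly|
|chair   early   bed|
|mountain   of   cup|
|draw   rock  tomato|
|was                |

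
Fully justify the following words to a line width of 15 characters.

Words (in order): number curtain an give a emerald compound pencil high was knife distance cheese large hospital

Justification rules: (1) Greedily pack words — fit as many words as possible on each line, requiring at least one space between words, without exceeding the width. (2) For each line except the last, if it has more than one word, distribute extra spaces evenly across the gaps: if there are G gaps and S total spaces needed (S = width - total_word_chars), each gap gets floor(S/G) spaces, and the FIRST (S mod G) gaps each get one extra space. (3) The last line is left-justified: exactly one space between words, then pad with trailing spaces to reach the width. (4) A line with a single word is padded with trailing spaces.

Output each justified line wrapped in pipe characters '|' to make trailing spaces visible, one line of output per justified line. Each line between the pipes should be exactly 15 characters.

Answer: |number  curtain|
|an    give    a|
|emerald        |
|compound pencil|
|high  was knife|
|distance cheese|
|large hospital |

Derivation:
Line 1: ['number', 'curtain'] (min_width=14, slack=1)
Line 2: ['an', 'give', 'a'] (min_width=9, slack=6)
Line 3: ['emerald'] (min_width=7, slack=8)
Line 4: ['compound', 'pencil'] (min_width=15, slack=0)
Line 5: ['high', 'was', 'knife'] (min_width=14, slack=1)
Line 6: ['distance', 'cheese'] (min_width=15, slack=0)
Line 7: ['large', 'hospital'] (min_width=14, slack=1)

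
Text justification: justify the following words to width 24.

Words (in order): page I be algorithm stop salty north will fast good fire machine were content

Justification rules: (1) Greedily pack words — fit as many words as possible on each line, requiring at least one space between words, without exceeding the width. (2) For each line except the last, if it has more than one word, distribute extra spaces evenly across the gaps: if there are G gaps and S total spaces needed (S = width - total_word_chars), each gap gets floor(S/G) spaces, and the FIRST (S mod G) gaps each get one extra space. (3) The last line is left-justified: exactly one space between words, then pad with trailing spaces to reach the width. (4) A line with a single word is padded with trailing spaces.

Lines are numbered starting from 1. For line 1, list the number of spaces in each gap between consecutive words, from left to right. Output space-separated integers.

Line 1: ['page', 'I', 'be', 'algorithm', 'stop'] (min_width=24, slack=0)
Line 2: ['salty', 'north', 'will', 'fast'] (min_width=21, slack=3)
Line 3: ['good', 'fire', 'machine', 'were'] (min_width=22, slack=2)
Line 4: ['content'] (min_width=7, slack=17)

Answer: 1 1 1 1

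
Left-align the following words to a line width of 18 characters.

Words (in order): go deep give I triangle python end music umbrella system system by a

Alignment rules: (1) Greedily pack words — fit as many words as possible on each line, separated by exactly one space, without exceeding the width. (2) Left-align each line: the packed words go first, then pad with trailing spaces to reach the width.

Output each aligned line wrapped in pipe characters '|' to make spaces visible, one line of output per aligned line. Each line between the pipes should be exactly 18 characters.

Line 1: ['go', 'deep', 'give', 'I'] (min_width=14, slack=4)
Line 2: ['triangle', 'python'] (min_width=15, slack=3)
Line 3: ['end', 'music', 'umbrella'] (min_width=18, slack=0)
Line 4: ['system', 'system', 'by', 'a'] (min_width=18, slack=0)

Answer: |go deep give I    |
|triangle python   |
|end music umbrella|
|system system by a|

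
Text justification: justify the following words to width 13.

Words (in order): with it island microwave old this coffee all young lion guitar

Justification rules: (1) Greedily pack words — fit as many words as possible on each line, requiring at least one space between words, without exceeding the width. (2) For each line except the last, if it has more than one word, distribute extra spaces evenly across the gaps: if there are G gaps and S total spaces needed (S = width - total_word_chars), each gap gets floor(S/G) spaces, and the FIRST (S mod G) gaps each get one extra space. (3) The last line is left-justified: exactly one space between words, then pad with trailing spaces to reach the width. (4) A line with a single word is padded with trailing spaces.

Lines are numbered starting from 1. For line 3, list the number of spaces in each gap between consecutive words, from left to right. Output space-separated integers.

Line 1: ['with', 'it'] (min_width=7, slack=6)
Line 2: ['island'] (min_width=6, slack=7)
Line 3: ['microwave', 'old'] (min_width=13, slack=0)
Line 4: ['this', 'coffee'] (min_width=11, slack=2)
Line 5: ['all', 'young'] (min_width=9, slack=4)
Line 6: ['lion', 'guitar'] (min_width=11, slack=2)

Answer: 1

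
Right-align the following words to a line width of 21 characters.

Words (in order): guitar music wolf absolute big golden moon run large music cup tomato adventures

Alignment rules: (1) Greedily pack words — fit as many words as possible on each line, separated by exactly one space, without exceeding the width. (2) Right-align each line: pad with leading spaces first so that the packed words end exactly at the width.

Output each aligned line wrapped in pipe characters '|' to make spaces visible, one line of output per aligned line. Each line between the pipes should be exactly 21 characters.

Line 1: ['guitar', 'music', 'wolf'] (min_width=17, slack=4)
Line 2: ['absolute', 'big', 'golden'] (min_width=19, slack=2)
Line 3: ['moon', 'run', 'large', 'music'] (min_width=20, slack=1)
Line 4: ['cup', 'tomato', 'adventures'] (min_width=21, slack=0)

Answer: |    guitar music wolf|
|  absolute big golden|
| moon run large music|
|cup tomato adventures|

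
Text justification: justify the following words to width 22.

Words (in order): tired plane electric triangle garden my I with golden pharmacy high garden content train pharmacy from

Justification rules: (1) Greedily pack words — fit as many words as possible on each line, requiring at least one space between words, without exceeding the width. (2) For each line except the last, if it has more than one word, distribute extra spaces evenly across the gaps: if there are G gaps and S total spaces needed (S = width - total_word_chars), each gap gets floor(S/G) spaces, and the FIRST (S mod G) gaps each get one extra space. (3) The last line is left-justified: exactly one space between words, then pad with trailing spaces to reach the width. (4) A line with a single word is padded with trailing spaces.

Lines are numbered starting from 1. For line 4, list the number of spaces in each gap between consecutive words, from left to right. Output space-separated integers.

Answer: 3 2

Derivation:
Line 1: ['tired', 'plane', 'electric'] (min_width=20, slack=2)
Line 2: ['triangle', 'garden', 'my', 'I'] (min_width=20, slack=2)
Line 3: ['with', 'golden', 'pharmacy'] (min_width=20, slack=2)
Line 4: ['high', 'garden', 'content'] (min_width=19, slack=3)
Line 5: ['train', 'pharmacy', 'from'] (min_width=19, slack=3)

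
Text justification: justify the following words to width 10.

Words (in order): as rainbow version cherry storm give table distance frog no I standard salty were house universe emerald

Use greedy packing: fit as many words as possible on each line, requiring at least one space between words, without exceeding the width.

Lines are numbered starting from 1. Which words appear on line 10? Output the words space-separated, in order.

Answer: house

Derivation:
Line 1: ['as', 'rainbow'] (min_width=10, slack=0)
Line 2: ['version'] (min_width=7, slack=3)
Line 3: ['cherry'] (min_width=6, slack=4)
Line 4: ['storm', 'give'] (min_width=10, slack=0)
Line 5: ['table'] (min_width=5, slack=5)
Line 6: ['distance'] (min_width=8, slack=2)
Line 7: ['frog', 'no', 'I'] (min_width=9, slack=1)
Line 8: ['standard'] (min_width=8, slack=2)
Line 9: ['salty', 'were'] (min_width=10, slack=0)
Line 10: ['house'] (min_width=5, slack=5)
Line 11: ['universe'] (min_width=8, slack=2)
Line 12: ['emerald'] (min_width=7, slack=3)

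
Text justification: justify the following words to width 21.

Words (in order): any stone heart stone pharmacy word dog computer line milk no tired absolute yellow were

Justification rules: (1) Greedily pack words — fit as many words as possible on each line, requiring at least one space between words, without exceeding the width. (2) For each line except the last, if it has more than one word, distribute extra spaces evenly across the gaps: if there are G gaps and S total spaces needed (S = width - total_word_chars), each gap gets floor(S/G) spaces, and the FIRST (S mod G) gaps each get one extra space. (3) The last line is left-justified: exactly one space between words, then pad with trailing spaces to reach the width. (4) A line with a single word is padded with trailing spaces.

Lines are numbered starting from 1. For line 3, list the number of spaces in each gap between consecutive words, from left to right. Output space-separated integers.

Line 1: ['any', 'stone', 'heart', 'stone'] (min_width=21, slack=0)
Line 2: ['pharmacy', 'word', 'dog'] (min_width=17, slack=4)
Line 3: ['computer', 'line', 'milk', 'no'] (min_width=21, slack=0)
Line 4: ['tired', 'absolute', 'yellow'] (min_width=21, slack=0)
Line 5: ['were'] (min_width=4, slack=17)

Answer: 1 1 1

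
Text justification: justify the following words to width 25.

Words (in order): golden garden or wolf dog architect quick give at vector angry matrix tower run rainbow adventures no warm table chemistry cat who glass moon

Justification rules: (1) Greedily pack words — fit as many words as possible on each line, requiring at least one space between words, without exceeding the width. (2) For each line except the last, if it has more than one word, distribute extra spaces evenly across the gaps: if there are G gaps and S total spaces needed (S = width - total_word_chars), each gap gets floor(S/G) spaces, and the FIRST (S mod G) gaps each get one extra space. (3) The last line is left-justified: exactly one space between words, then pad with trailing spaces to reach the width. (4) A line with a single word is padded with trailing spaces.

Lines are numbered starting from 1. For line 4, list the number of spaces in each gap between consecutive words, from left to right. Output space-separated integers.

Answer: 1 1 1

Derivation:
Line 1: ['golden', 'garden', 'or', 'wolf', 'dog'] (min_width=25, slack=0)
Line 2: ['architect', 'quick', 'give', 'at'] (min_width=23, slack=2)
Line 3: ['vector', 'angry', 'matrix', 'tower'] (min_width=25, slack=0)
Line 4: ['run', 'rainbow', 'adventures', 'no'] (min_width=25, slack=0)
Line 5: ['warm', 'table', 'chemistry', 'cat'] (min_width=24, slack=1)
Line 6: ['who', 'glass', 'moon'] (min_width=14, slack=11)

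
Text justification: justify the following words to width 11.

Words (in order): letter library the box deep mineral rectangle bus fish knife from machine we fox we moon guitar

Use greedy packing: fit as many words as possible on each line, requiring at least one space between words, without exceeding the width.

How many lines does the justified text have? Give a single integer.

Answer: 10

Derivation:
Line 1: ['letter'] (min_width=6, slack=5)
Line 2: ['library', 'the'] (min_width=11, slack=0)
Line 3: ['box', 'deep'] (min_width=8, slack=3)
Line 4: ['mineral'] (min_width=7, slack=4)
Line 5: ['rectangle'] (min_width=9, slack=2)
Line 6: ['bus', 'fish'] (min_width=8, slack=3)
Line 7: ['knife', 'from'] (min_width=10, slack=1)
Line 8: ['machine', 'we'] (min_width=10, slack=1)
Line 9: ['fox', 'we', 'moon'] (min_width=11, slack=0)
Line 10: ['guitar'] (min_width=6, slack=5)
Total lines: 10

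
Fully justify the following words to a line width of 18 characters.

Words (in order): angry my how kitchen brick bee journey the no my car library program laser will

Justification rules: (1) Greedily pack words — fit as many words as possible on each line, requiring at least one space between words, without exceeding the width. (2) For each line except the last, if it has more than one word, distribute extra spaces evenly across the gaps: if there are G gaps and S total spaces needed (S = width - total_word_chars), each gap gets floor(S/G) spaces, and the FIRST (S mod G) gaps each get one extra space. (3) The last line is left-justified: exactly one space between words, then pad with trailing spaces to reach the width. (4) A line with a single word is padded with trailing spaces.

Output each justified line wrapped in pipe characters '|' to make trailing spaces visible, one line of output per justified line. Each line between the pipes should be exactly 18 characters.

Line 1: ['angry', 'my', 'how'] (min_width=12, slack=6)
Line 2: ['kitchen', 'brick', 'bee'] (min_width=17, slack=1)
Line 3: ['journey', 'the', 'no', 'my'] (min_width=17, slack=1)
Line 4: ['car', 'library'] (min_width=11, slack=7)
Line 5: ['program', 'laser', 'will'] (min_width=18, slack=0)

Answer: |angry    my    how|
|kitchen  brick bee|
|journey  the no my|
|car        library|
|program laser will|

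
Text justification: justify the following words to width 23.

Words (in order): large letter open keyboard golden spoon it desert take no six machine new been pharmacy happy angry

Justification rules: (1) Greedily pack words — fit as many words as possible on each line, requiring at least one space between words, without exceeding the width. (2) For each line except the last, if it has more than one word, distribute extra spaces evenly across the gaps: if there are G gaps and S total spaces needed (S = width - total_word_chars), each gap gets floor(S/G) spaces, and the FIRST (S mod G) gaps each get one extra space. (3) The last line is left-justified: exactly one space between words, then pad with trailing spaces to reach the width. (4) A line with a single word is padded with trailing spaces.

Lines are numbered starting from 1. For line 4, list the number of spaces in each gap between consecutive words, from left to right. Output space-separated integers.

Answer: 5 4

Derivation:
Line 1: ['large', 'letter', 'open'] (min_width=17, slack=6)
Line 2: ['keyboard', 'golden', 'spoon'] (min_width=21, slack=2)
Line 3: ['it', 'desert', 'take', 'no', 'six'] (min_width=21, slack=2)
Line 4: ['machine', 'new', 'been'] (min_width=16, slack=7)
Line 5: ['pharmacy', 'happy', 'angry'] (min_width=20, slack=3)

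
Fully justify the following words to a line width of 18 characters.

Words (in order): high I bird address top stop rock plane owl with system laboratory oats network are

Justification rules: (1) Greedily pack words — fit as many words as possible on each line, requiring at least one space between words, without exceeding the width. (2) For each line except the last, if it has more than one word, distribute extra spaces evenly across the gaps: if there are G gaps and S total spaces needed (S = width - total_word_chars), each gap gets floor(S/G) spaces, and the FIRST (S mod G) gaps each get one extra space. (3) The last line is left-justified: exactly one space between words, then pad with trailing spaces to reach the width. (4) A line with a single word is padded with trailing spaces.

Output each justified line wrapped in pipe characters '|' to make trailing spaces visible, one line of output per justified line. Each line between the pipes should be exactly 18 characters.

Line 1: ['high', 'I', 'bird'] (min_width=11, slack=7)
Line 2: ['address', 'top', 'stop'] (min_width=16, slack=2)
Line 3: ['rock', 'plane', 'owl'] (min_width=14, slack=4)
Line 4: ['with', 'system'] (min_width=11, slack=7)
Line 5: ['laboratory', 'oats'] (min_width=15, slack=3)
Line 6: ['network', 'are'] (min_width=11, slack=7)

Answer: |high     I    bird|
|address  top  stop|
|rock   plane   owl|
|with        system|
|laboratory    oats|
|network are       |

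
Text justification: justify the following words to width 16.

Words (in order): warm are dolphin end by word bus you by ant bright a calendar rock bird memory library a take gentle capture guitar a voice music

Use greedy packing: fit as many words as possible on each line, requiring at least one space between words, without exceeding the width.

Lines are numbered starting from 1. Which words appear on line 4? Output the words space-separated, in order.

Line 1: ['warm', 'are', 'dolphin'] (min_width=16, slack=0)
Line 2: ['end', 'by', 'word', 'bus'] (min_width=15, slack=1)
Line 3: ['you', 'by', 'ant'] (min_width=10, slack=6)
Line 4: ['bright', 'a'] (min_width=8, slack=8)
Line 5: ['calendar', 'rock'] (min_width=13, slack=3)
Line 6: ['bird', 'memory'] (min_width=11, slack=5)
Line 7: ['library', 'a', 'take'] (min_width=14, slack=2)
Line 8: ['gentle', 'capture'] (min_width=14, slack=2)
Line 9: ['guitar', 'a', 'voice'] (min_width=14, slack=2)
Line 10: ['music'] (min_width=5, slack=11)

Answer: bright a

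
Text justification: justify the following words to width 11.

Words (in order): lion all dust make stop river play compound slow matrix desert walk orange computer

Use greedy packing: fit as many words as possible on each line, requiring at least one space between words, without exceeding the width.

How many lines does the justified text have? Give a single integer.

Answer: 9

Derivation:
Line 1: ['lion', 'all'] (min_width=8, slack=3)
Line 2: ['dust', 'make'] (min_width=9, slack=2)
Line 3: ['stop', 'river'] (min_width=10, slack=1)
Line 4: ['play'] (min_width=4, slack=7)
Line 5: ['compound'] (min_width=8, slack=3)
Line 6: ['slow', 'matrix'] (min_width=11, slack=0)
Line 7: ['desert', 'walk'] (min_width=11, slack=0)
Line 8: ['orange'] (min_width=6, slack=5)
Line 9: ['computer'] (min_width=8, slack=3)
Total lines: 9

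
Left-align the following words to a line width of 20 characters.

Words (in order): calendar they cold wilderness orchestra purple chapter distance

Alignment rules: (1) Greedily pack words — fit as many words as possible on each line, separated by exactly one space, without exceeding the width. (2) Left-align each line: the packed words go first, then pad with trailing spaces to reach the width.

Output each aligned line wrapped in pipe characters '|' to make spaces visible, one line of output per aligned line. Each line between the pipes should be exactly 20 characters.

Line 1: ['calendar', 'they', 'cold'] (min_width=18, slack=2)
Line 2: ['wilderness', 'orchestra'] (min_width=20, slack=0)
Line 3: ['purple', 'chapter'] (min_width=14, slack=6)
Line 4: ['distance'] (min_width=8, slack=12)

Answer: |calendar they cold  |
|wilderness orchestra|
|purple chapter      |
|distance            |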